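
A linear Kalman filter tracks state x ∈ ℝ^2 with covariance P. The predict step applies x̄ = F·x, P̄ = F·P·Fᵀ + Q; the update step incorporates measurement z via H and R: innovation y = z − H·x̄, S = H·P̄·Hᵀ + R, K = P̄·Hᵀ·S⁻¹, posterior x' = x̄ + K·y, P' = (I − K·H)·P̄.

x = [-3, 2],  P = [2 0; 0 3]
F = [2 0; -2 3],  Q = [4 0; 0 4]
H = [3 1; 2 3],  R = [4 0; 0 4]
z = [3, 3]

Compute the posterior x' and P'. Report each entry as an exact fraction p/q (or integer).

x̄ = F·x = [-6, 12]
P̄ = F·P·Fᵀ + Q = [12 -8; -8 39]
y = z − H·x̄ = [9, -21]
S = H·P̄·Hᵀ + R = [103 101; 101 307]
K = P̄·Hᵀ·S⁻¹ = [307/765 -101/765; -1399/5355 2222/5355]
x' = x̄ + K·y = [98/255, 1669/1785]
P' = (I − K·H)·P̄ = [584/765 -524/765; -524/765 5408/5355]

x' = [98/255, 1669/1785]
P' = [584/765 -524/765; -524/765 5408/5355]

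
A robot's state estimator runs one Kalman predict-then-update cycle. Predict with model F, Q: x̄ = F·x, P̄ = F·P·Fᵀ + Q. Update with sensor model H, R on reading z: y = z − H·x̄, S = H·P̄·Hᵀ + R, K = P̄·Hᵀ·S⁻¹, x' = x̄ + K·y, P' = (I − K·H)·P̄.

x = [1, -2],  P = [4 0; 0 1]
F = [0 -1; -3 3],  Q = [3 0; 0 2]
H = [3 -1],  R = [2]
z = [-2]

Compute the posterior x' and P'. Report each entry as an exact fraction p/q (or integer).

x' = [-49/103, 25/103]
P' = [187/103 531/103; 531/103 1705/103]

x̄ = F·x = [2, -9]
P̄ = F·P·Fᵀ + Q = [4 -3; -3 47]
y = z − H·x̄ = [-17]
S = H·P̄·Hᵀ + R = [103]
K = P̄·Hᵀ·S⁻¹ = [15/103; -56/103]
x' = x̄ + K·y = [-49/103, 25/103]
P' = (I − K·H)·P̄ = [187/103 531/103; 531/103 1705/103]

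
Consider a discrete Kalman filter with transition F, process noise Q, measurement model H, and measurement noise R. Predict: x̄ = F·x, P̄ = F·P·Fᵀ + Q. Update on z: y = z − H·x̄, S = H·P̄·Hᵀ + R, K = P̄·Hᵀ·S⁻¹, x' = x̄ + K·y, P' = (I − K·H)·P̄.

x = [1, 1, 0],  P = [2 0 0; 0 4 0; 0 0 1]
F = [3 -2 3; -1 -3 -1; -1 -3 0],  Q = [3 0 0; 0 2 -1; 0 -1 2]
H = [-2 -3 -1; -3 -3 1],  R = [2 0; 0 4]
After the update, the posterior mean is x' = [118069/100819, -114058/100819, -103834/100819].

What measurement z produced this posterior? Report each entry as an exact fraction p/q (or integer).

x̄ = F·x = [1, -4, -4]
P̄ = F·P·Fᵀ + Q = [46 15 18; 15 41 37; 18 37 40]
S = H·P̄·Hᵀ + R = [1069 848; 848 767]
K = P̄·Hᵀ·S⁻¹ = [21035/100819 -44945/100819; -34642/100819 21081/100819; -37429/100819 24951/100819]
x' − x̄ = [17250/100819, 289218/100819, 299442/100819] = K·y
y = (KᵀK)⁻¹·Kᵀ·(x' − x̄) = [-12, -6]
z = y + H·x̄ = [-12, -6] + [14, 5] = [2, -1]

z = [2, -1]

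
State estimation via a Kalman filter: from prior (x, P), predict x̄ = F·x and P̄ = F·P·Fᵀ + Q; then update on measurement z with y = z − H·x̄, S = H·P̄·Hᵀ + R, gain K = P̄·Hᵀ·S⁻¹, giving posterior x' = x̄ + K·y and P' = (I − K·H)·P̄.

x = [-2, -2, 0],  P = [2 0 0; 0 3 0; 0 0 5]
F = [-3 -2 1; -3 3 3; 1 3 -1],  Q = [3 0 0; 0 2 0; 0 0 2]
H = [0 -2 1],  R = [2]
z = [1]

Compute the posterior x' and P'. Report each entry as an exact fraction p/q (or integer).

x' = [3289/382, -801/191, -1420/191]
P' = [11035/382 -2386/191 -4831/191; -2386/191 1730/191 3282/191; -4831/191 3282/191 6588/191]

x̄ = F·x = [10, 0, -8]
P̄ = F·P·Fᵀ + Q = [38 15 -29; 15 92 6; -29 6 36]
y = z − H·x̄ = [9]
S = H·P̄·Hᵀ + R = [382]
K = P̄·Hᵀ·S⁻¹ = [-59/382; -89/191; 12/191]
x' = x̄ + K·y = [3289/382, -801/191, -1420/191]
P' = (I − K·H)·P̄ = [11035/382 -2386/191 -4831/191; -2386/191 1730/191 3282/191; -4831/191 3282/191 6588/191]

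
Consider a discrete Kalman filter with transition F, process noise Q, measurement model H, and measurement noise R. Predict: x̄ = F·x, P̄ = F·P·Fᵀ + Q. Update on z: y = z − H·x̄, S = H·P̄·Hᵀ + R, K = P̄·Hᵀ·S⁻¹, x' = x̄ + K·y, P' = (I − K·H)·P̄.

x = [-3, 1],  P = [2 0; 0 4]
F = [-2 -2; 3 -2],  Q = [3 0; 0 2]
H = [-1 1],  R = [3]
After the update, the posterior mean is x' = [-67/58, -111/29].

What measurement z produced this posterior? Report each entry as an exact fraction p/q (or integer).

x̄ = F·x = [4, -11]
P̄ = F·P·Fᵀ + Q = [27 4; 4 36]
S = H·P̄·Hᵀ + R = [58]
K = P̄·Hᵀ·S⁻¹ = [-23/58; 16/29]
x' − x̄ = [-299/58, 208/29] = K·y
y = (KᵀK)⁻¹·Kᵀ·(x' − x̄) = [13]
z = y + H·x̄ = [13] + [-15] = [-2]

z = [-2]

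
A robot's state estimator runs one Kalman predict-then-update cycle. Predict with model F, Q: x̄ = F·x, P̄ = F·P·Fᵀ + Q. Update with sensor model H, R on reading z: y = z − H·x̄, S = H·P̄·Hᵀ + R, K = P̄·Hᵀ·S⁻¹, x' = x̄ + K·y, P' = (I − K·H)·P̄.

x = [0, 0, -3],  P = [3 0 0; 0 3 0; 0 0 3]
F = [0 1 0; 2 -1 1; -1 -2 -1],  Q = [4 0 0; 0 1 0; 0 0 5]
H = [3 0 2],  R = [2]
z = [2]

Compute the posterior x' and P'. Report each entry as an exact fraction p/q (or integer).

x̄ = F·x = [0, -3, 3]
P̄ = F·P·Fᵀ + Q = [7 -3 -6; -3 19 -3; -6 -3 23]
y = z − H·x̄ = [-4]
S = H·P̄·Hᵀ + R = [85]
K = P̄·Hᵀ·S⁻¹ = [9/85; -3/17; 28/85]
x' = x̄ + K·y = [-36/85, -39/17, 143/85]
P' = (I − K·H)·P̄ = [514/85 -24/17 -762/85; -24/17 278/17 33/17; -762/85 33/17 1171/85]

x' = [-36/85, -39/17, 143/85]
P' = [514/85 -24/17 -762/85; -24/17 278/17 33/17; -762/85 33/17 1171/85]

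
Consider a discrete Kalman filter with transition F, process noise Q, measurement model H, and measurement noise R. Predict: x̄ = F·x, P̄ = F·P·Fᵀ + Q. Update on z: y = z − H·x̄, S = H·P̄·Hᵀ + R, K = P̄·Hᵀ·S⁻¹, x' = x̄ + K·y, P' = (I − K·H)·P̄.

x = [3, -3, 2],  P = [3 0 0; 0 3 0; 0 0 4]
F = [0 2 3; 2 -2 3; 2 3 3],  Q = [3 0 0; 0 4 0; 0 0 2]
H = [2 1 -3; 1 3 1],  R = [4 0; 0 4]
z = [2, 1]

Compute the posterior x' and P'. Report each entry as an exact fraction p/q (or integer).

x' = [-657755/87217, 379416/87217, -1125872/261651]
P' = [1789992/87217 -883392/87217 912148/87217; -883392/87217 470588/87217 -450100/87217; 912148/87217 -450100/87217 1496992/261651]

x̄ = F·x = [0, 18, 3]
P̄ = F·P·Fᵀ + Q = [51 24 54; 24 64 30; 54 30 77]
y = z − H·x̄ = [-7, -56]
S = H·P̄·Hᵀ + R = [233 -63; -63 1140]
K = P̄·Hᵀ·S⁻¹ = [-9963/87217 12991/87217; 13526/87217 19568/87217; -30699/87217 45634/261651]
x' = x̄ + K·y = [-657755/87217, 379416/87217, -1125872/261651]
P' = (I − K·H)·P̄ = [1789992/87217 -883392/87217 912148/87217; -883392/87217 470588/87217 -450100/87217; 912148/87217 -450100/87217 1496992/261651]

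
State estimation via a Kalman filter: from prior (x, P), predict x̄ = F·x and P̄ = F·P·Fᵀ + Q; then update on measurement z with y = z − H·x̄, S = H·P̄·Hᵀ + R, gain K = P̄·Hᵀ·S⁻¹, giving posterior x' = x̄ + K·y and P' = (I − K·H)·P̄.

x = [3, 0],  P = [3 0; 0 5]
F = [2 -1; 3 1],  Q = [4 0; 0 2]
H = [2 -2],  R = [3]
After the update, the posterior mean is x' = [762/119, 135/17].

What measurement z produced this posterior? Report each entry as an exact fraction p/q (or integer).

z = [-3]

x̄ = F·x = [6, 9]
P̄ = F·P·Fᵀ + Q = [21 13; 13 34]
S = H·P̄·Hᵀ + R = [119]
K = P̄·Hᵀ·S⁻¹ = [16/119; -6/17]
x' − x̄ = [48/119, -18/17] = K·y
y = (KᵀK)⁻¹·Kᵀ·(x' − x̄) = [3]
z = y + H·x̄ = [3] + [-6] = [-3]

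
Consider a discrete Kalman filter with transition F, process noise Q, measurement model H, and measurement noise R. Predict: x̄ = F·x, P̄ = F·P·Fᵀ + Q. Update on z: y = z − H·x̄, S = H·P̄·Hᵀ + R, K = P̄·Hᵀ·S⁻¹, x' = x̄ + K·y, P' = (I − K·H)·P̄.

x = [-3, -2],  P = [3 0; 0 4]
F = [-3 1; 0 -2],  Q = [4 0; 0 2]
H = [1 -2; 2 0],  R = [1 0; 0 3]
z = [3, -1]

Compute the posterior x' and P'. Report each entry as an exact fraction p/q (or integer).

x' = [-523/4808, -1737/1202]
P' = [6897/9616 843/2404; 843/2404 251/601]

x̄ = F·x = [7, 4]
P̄ = F·P·Fᵀ + Q = [35 -8; -8 18]
y = z − H·x̄ = [4, -15]
S = H·P̄·Hᵀ + R = [140 102; 102 143]
K = P̄·Hᵀ·S⁻¹ = [153/9616 2299/4808; -1165/2404 281/1202]
x' = x̄ + K·y = [-523/4808, -1737/1202]
P' = (I − K·H)·P̄ = [6897/9616 843/2404; 843/2404 251/601]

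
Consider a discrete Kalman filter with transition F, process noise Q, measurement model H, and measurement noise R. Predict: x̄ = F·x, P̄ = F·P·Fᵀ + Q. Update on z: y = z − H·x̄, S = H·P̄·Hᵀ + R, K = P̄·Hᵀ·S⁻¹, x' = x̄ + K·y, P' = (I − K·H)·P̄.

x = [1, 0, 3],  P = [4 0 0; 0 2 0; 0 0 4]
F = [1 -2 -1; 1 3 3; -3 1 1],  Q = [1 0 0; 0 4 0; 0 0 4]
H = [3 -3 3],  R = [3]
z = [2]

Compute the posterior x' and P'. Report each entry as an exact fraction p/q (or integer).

x' = [-1/10, 128/85, 38/17]
P' = [289/20 -43/5 -23; -43/5 938/85 330/17; -23 330/17 722/17]

x̄ = F·x = [-2, 10, 0]
P̄ = F·P·Fᵀ + Q = [17 -20 -20; -20 62 6; -20 6 46]
y = z − H·x̄ = [38]
S = H·P̄·Hᵀ + R = [1020]
K = P̄·Hᵀ·S⁻¹ = [1/20; -19/85; 1/17]
x' = x̄ + K·y = [-1/10, 128/85, 38/17]
P' = (I − K·H)·P̄ = [289/20 -43/5 -23; -43/5 938/85 330/17; -23 330/17 722/17]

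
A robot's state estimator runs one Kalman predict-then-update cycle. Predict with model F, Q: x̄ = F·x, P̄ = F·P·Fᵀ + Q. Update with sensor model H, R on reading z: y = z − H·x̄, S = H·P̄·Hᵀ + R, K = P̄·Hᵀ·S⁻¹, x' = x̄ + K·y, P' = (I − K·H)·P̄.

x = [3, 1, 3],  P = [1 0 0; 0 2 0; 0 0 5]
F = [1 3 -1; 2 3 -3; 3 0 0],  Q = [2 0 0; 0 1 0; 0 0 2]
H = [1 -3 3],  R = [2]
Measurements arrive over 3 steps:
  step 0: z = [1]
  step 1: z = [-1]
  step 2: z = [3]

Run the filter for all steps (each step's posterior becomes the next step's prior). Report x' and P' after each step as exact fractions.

step 0: x' = [3347/439, 4379/439, 3429/439], P' = [6514/439 4795/439 2577/439; 4795/439 7051/439 5352/439; 2577/439 5352/439 4505/439]
step 1: x' = [47263/16193, 4901/16193, -14253/16193], P' = [3112936/80965 2968606/80965 394674/16193; 2968606/80965 5319706/80965 872814/16193; 394674/16193 872814/16193 748768/16193]
step 2: x' = [235218175/48283939, 458716329/48283939, 428584353/48283939], P' = [1981429204/48283939 1521977860/48283939 890525100/48283939; 1521977860/48283939 5103225112/48283939 4616057922/48283939; 890525100/48283939 4616057922/48283939 4340394218/48283939]

step 0: x̄ = F·x = [3, 0, 9]
step 0: P̄ = F·P·Fᵀ + Q = [26 35 3; 35 68 6; 3 6 11]
step 0: y = z − H·x̄ = [-29]
step 0: S = H·P̄·Hᵀ + R = [439]
step 0: K = P̄·Hᵀ·S⁻¹ = [-70/439; -151/439; 18/439]
step 0: x' = x̄ + K·y = [3347/439, 4379/439, 3429/439]
step 0: P' = (I − K·H)·P̄ = [6514/439 4795/439 2577/439; 4795/439 7051/439 5352/439; 2577/439 5352/439 4505/439]
step 1: x̄ = F·x = [13055/439, 9544/439, 10041/439]
step 1: P̄ = F·P·Fᵀ + Q = [66860/439 56048/439 54966/439; 56048/439 60779/439 59046/439; 54966/439 59046/439 59504/439]
step 1: y = z − H·x̄ = [-14985/439]
step 1: S = H·P̄·Hᵀ + R = [80965/439]
step 1: K = P̄·Hᵀ·S⁻¹ = [63614/80965; 50849/80965; 11268/16193]
step 1: x' = x̄ + K·y = [47263/16193, 4901/16193, -14253/16193]
step 1: P' = (I − K·H)·P̄ = [3112936/80965 2968606/80965 394674/16193; 2968606/80965 5319706/80965 872814/16193; 394674/16193 872814/16193 748768/16193]
step 2: x̄ = F·x = [76219/16193, 151988/16193, 141789/16193]
step 2: P̄ = F·P·Fᵀ + Q = [42576536/80965 5963302/16193 30136152/80965; 5963302/16193 5498839/16193 5526948/16193; 30136152/80965 5526948/16193 28178354/80965]
step 2: y = z − H·x̄ = [2957/16193]
step 2: S = H·P̄·Hᵀ + R = [48283939/80965]
step 2: K = P̄·Hᵀ·S⁻¹ = [43535462/48283939; 30238145/48283939; 31766994/48283939]
step 2: x' = x̄ + K·y = [235218175/48283939, 458716329/48283939, 428584353/48283939]
step 2: P' = (I − K·H)·P̄ = [1981429204/48283939 1521977860/48283939 890525100/48283939; 1521977860/48283939 5103225112/48283939 4616057922/48283939; 890525100/48283939 4616057922/48283939 4340394218/48283939]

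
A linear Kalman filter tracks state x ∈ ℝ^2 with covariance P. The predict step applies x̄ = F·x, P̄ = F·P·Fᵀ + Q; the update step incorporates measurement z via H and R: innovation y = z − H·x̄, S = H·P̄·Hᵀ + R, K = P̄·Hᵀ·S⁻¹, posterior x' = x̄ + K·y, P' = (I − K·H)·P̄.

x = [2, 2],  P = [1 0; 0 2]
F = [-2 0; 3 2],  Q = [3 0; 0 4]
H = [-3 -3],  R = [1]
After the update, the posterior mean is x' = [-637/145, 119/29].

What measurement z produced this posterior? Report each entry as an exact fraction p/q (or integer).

x̄ = F·x = [-4, 10]
P̄ = F·P·Fᵀ + Q = [7 -6; -6 21]
S = H·P̄·Hᵀ + R = [145]
K = P̄·Hᵀ·S⁻¹ = [-3/145; -9/29]
x' − x̄ = [-57/145, -171/29] = K·y
y = (KᵀK)⁻¹·Kᵀ·(x' − x̄) = [19]
z = y + H·x̄ = [19] + [-18] = [1]

z = [1]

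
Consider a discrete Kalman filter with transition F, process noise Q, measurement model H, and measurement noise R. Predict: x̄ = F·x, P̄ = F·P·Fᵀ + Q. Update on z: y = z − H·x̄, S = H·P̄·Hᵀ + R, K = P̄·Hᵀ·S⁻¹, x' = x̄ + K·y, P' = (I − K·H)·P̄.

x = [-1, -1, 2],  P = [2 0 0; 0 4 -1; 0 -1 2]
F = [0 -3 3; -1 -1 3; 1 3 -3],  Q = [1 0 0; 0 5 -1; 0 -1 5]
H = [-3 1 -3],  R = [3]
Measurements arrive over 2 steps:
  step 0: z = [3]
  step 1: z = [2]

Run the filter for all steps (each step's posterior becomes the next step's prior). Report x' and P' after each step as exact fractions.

step 0: x' = [105/16, 21/4, -47/8], P' = [7823/128 915/32 -3321/64; 915/32 159/8 -357/16; -3321/64 -357/16 1439/32]
step 1: x' = [-171646/32837, -21977/32837, 428923/98511], P' = [1742255/32837 1301457/65674 -3086849/65674; 1301457/65674 603051/32837 -468189/32837; -3086849/65674 -468189/32837 4230649/98511]

step 0: x̄ = F·x = [9, 8, -10]
step 0: P̄ = F·P·Fᵀ + Q = [73 42 -72; 42 35 -45; -72 -45 79]
step 0: y = z − H·x̄ = [-8]
step 0: S = H·P̄·Hᵀ + R = [128]
step 0: K = P̄·Hᵀ·S⁻¹ = [39/128; 11/32; -33/64]
step 0: x' = x̄ + K·y = [105/16, 21/4, -47/8]
step 0: P' = (I − K·H)·P̄ = [7823/128 915/32 -3321/64; 915/32 159/8 -357/16; -3321/64 -357/16 1439/32]
step 1: x̄ = F·x = [-267/8, -471/16, 639/16]
step 1: P̄ = F·P·Fᵀ + Q = [31559/32 62307/64 -78507/64; 62307/64 127119/128 -156151/128; -78507/64 -156151/128 196383/128]
step 1: y = z − H·x̄ = [409/8]
step 1: S = H·P̄·Hᵀ + R = [98511/32]
step 1: K = P̄·Hᵀ·S⁻¹ = [18079/32837; 36955/65674; -137129/197022]
step 1: x' = x̄ + K·y = [-171646/32837, -21977/32837, 428923/98511]
step 1: P' = (I − K·H)·P̄ = [1742255/32837 1301457/65674 -3086849/65674; 1301457/65674 603051/32837 -468189/32837; -3086849/65674 -468189/32837 4230649/98511]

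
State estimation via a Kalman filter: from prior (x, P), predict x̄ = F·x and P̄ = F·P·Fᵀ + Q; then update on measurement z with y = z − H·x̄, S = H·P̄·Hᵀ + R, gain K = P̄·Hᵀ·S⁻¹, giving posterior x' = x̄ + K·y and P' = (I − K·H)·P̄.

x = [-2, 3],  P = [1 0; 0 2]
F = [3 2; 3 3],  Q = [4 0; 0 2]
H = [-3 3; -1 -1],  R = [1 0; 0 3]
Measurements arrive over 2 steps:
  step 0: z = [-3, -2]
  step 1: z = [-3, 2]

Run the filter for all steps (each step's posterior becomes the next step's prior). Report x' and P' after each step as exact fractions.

step 0: x̄ = F·x = [0, 3]
step 0: P̄ = F·P·Fᵀ + Q = [21 21; 21 29]
step 0: y = z − H·x̄ = [-12, 1]
step 0: S = H·P̄·Hᵀ + R = [73 -24; -24 95]
step 0: K = P̄·Hᵀ·S⁻¹ = [-1008/6359 -3066/6359; 1080/6359 -3074/6359]
step 0: x' = x̄ + K·y = [9030/6359, 3043/6359]
step 0: P' = (I − K·H)·P̄ = [4767/6359 4431/6359; 4431/6359 4791/6359]
step 1: x̄ = F·x = [33176/6359, 36219/6359]
step 1: P̄ = F·P·Fᵀ + Q = [140675/6359 138114/6359; 138114/6359 178498/6359]
step 1: y = z − H·x̄ = [-28206/6359, 82113/6359]
step 1: S = H·P̄·Hᵀ + R = [392864/6359 -113469/6359; -113469/6359 614478/6359]
step 1: K = P̄·Hᵀ·S⁻¹ = [-1905695/11979403 -17360897/35938209; 2019164/11979403 -17398720/35938209]
step 1: x' = x̄ + K·y = [-3774871/11979403, -15614233/11979403]
step 1: P' = (I − K·H)·P̄ = [26994193/35938209 25088498/35938209; 25088498/35938209 27107662/35938209]

step 0: x' = [9030/6359, 3043/6359], P' = [4767/6359 4431/6359; 4431/6359 4791/6359]
step 1: x' = [-3774871/11979403, -15614233/11979403], P' = [26994193/35938209 25088498/35938209; 25088498/35938209 27107662/35938209]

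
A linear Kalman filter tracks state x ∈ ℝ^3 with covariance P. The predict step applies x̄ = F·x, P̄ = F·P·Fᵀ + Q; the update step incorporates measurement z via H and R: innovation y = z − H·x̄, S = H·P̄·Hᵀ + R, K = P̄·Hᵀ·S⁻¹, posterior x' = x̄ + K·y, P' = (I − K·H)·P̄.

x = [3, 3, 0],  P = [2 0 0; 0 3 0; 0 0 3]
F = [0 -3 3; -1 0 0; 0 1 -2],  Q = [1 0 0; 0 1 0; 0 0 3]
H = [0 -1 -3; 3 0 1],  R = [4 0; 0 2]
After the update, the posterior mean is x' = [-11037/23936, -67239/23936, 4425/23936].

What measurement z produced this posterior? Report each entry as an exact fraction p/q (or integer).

z = [2, -1]

x̄ = F·x = [-9, -3, 3]
P̄ = F·P·Fᵀ + Q = [55 0 -27; 0 3 0; -27 0 18]
S = H·P̄·Hᵀ + R = [169 189; 189 353]
K = P̄·Hᵀ·S⁻¹ = [2511/23936 8013/23936; -1059/23936 567/23936; -7155/23936 -441/23936]
x' − x̄ = [204387/23936, 4569/23936, -67383/23936] = K·y
y = (KᵀK)⁻¹·Kᵀ·(x' − x̄) = [8, 23]
z = y + H·x̄ = [8, 23] + [-6, -24] = [2, -1]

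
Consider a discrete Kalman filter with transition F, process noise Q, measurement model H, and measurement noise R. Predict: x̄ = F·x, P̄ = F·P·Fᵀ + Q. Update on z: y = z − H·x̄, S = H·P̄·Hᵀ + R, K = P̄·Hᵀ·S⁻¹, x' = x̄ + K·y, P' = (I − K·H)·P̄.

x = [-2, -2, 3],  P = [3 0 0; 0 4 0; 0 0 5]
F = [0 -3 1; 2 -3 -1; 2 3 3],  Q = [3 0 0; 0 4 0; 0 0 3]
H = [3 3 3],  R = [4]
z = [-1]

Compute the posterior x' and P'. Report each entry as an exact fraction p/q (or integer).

x̄ = F·x = [9, -1, -1]
P̄ = F·P·Fᵀ + Q = [44 31 -21; 31 57 -39; -21 -39 96]
y = z − H·x̄ = [-22]
S = H·P̄·Hᵀ + R = [1255]
K = P̄·Hᵀ·S⁻¹ = [162/1255; 147/1255; 108/1255]
x' = x̄ + K·y = [7731/1255, -4489/1255, -3631/1255]
P' = (I − K·H)·P̄ = [28976/1255 15091/1255 -43851/1255; 15091/1255 49926/1255 -64821/1255; -43851/1255 -64821/1255 108816/1255]

x' = [7731/1255, -4489/1255, -3631/1255]
P' = [28976/1255 15091/1255 -43851/1255; 15091/1255 49926/1255 -64821/1255; -43851/1255 -64821/1255 108816/1255]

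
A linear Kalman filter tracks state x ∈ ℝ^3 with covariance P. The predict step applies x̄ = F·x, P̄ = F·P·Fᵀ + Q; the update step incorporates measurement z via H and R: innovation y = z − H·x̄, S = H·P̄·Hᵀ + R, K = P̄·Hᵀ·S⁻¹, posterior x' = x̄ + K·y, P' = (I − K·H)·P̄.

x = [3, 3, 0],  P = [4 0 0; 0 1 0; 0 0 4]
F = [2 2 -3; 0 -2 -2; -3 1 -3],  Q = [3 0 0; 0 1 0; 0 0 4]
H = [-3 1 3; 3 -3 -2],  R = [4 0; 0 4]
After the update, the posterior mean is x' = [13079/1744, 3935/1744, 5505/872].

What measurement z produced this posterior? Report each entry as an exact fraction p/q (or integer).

z = [-2, 2]

x̄ = F·x = [12, -6, -6]
P̄ = F·P·Fᵀ + Q = [59 20 14; 20 21 22; 14 22 77]
S = H·P̄·Hᵀ + R = [1009 -848; -848 768]
K = P̄·Hᵀ·S⁻¹ = [-803/3488 -7719/55808; -1195/3488 -24527/55808; 347/1744 -337/27904]
x' − x̄ = [-7849/1744, 14399/1744, 10737/872] = K·y
y = (KᵀK)⁻¹·Kᵀ·(x' − x̄) = [58, -64]
z = y + H·x̄ = [58, -64] + [-60, 66] = [-2, 2]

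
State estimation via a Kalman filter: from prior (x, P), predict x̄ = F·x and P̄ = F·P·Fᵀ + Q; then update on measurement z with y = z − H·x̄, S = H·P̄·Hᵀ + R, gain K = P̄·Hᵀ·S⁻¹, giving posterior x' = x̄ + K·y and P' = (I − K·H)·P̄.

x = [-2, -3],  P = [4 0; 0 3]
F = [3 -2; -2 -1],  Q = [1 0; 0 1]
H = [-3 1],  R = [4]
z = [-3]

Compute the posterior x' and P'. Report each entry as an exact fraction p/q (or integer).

x̄ = F·x = [0, 7]
P̄ = F·P·Fᵀ + Q = [49 -18; -18 20]
y = z − H·x̄ = [-10]
S = H·P̄·Hᵀ + R = [573]
K = P̄·Hᵀ·S⁻¹ = [-55/191; 74/573]
x' = x̄ + K·y = [550/191, 3271/573]
P' = (I − K·H)·P̄ = [284/191 632/191; 632/191 5984/573]

x' = [550/191, 3271/573]
P' = [284/191 632/191; 632/191 5984/573]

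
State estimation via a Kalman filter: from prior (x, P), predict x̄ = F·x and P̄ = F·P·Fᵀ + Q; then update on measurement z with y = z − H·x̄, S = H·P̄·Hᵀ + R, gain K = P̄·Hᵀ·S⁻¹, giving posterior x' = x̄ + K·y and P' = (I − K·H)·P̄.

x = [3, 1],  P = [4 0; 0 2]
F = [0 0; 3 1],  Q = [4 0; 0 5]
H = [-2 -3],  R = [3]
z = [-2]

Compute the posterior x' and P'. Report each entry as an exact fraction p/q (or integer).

x̄ = F·x = [0, 10]
P̄ = F·P·Fᵀ + Q = [4 0; 0 43]
y = z − H·x̄ = [28]
S = H·P̄·Hᵀ + R = [406]
K = P̄·Hᵀ·S⁻¹ = [-4/203; -129/406]
x' = x̄ + K·y = [-16/29, 32/29]
P' = (I − K·H)·P̄ = [780/203 -516/203; -516/203 817/406]

x' = [-16/29, 32/29]
P' = [780/203 -516/203; -516/203 817/406]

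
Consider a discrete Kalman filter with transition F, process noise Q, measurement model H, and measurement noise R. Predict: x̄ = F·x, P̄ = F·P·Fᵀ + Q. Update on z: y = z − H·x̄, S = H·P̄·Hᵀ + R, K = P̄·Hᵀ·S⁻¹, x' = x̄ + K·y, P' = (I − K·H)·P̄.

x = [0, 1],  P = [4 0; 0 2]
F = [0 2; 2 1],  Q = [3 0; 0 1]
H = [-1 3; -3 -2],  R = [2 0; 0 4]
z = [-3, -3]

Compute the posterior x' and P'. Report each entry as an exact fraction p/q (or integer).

x̄ = F·x = [2, 1]
P̄ = F·P·Fᵀ + Q = [11 4; 4 19]
y = z − H·x̄ = [-4, 5]
S = H·P̄·Hᵀ + R = [160 -109; -109 227]
K = P̄·Hᵀ·S⁻¹ = [-4242/24439 -6451/24439; 6581/24439 -2223/24439]
x' = x̄ + K·y = [33591/24439, -13000/24439]
P' = (I − K·H)·P̄ = [8580/24439 32/24439; 32/24439 4398/24439]

x' = [33591/24439, -13000/24439]
P' = [8580/24439 32/24439; 32/24439 4398/24439]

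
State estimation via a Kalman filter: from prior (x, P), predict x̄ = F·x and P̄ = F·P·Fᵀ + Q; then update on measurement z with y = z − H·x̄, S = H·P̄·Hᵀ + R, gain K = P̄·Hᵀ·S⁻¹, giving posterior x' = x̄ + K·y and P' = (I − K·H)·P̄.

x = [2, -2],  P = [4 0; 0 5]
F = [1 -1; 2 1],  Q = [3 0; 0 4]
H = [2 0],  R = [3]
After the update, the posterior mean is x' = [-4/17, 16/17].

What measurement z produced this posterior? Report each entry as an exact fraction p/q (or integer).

x̄ = F·x = [4, 2]
P̄ = F·P·Fᵀ + Q = [12 3; 3 25]
S = H·P̄·Hᵀ + R = [51]
K = P̄·Hᵀ·S⁻¹ = [8/17; 2/17]
x' − x̄ = [-72/17, -18/17] = K·y
y = (KᵀK)⁻¹·Kᵀ·(x' − x̄) = [-9]
z = y + H·x̄ = [-9] + [8] = [-1]

z = [-1]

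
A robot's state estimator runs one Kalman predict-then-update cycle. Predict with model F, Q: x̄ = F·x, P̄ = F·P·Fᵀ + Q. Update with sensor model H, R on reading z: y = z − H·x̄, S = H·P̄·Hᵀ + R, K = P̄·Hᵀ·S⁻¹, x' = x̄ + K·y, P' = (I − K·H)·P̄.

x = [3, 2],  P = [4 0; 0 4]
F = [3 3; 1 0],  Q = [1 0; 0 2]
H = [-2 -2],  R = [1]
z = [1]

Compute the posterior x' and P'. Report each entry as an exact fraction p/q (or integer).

x̄ = F·x = [15, 3]
P̄ = F·P·Fᵀ + Q = [73 12; 12 6]
y = z − H·x̄ = [37]
S = H·P̄·Hᵀ + R = [413]
K = P̄·Hᵀ·S⁻¹ = [-170/413; -36/413]
x' = x̄ + K·y = [-95/413, -93/413]
P' = (I − K·H)·P̄ = [1249/413 -1164/413; -1164/413 1182/413]

x' = [-95/413, -93/413]
P' = [1249/413 -1164/413; -1164/413 1182/413]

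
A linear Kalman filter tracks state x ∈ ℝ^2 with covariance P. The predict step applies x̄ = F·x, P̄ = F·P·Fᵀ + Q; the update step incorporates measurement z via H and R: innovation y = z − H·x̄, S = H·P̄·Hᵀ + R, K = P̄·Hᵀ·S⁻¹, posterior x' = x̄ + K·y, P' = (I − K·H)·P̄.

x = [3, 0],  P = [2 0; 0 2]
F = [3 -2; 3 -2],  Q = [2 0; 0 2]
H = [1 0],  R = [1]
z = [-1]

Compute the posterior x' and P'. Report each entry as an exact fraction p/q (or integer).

x̄ = F·x = [9, 9]
P̄ = F·P·Fᵀ + Q = [28 26; 26 28]
y = z − H·x̄ = [-10]
S = H·P̄·Hᵀ + R = [29]
K = P̄·Hᵀ·S⁻¹ = [28/29; 26/29]
x' = x̄ + K·y = [-19/29, 1/29]
P' = (I − K·H)·P̄ = [28/29 26/29; 26/29 136/29]

x' = [-19/29, 1/29]
P' = [28/29 26/29; 26/29 136/29]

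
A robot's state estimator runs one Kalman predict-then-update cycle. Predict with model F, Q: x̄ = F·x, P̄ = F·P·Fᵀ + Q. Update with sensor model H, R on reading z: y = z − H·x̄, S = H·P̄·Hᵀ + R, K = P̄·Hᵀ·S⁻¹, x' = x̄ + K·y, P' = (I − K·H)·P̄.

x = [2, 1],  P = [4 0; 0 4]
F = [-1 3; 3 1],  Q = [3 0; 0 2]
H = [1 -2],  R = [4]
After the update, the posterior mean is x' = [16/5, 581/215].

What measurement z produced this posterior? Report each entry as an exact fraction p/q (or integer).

z = [-2]

x̄ = F·x = [1, 7]
P̄ = F·P·Fᵀ + Q = [43 0; 0 42]
S = H·P̄·Hᵀ + R = [215]
K = P̄·Hᵀ·S⁻¹ = [1/5; -84/215]
x' − x̄ = [11/5, -924/215] = K·y
y = (KᵀK)⁻¹·Kᵀ·(x' − x̄) = [11]
z = y + H·x̄ = [11] + [-13] = [-2]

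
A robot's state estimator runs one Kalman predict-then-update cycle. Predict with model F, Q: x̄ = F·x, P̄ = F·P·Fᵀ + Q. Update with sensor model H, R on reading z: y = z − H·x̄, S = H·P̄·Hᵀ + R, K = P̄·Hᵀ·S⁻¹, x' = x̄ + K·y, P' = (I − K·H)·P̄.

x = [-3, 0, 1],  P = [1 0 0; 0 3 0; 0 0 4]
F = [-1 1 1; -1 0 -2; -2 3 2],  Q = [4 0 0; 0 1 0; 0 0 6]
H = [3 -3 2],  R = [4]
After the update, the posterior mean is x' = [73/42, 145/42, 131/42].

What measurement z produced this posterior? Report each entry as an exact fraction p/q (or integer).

z = [1]

x̄ = F·x = [4, 1, 8]
P̄ = F·P·Fᵀ + Q = [12 -7 19; -7 18 -14; 19 -14 53]
S = H·P̄·Hᵀ + R = [1008]
K = P̄·Hᵀ·S⁻¹ = [95/1008; -103/1008; 205/1008]
x' − x̄ = [-95/42, 103/42, -205/42] = K·y
y = (KᵀK)⁻¹·Kᵀ·(x' − x̄) = [-24]
z = y + H·x̄ = [-24] + [25] = [1]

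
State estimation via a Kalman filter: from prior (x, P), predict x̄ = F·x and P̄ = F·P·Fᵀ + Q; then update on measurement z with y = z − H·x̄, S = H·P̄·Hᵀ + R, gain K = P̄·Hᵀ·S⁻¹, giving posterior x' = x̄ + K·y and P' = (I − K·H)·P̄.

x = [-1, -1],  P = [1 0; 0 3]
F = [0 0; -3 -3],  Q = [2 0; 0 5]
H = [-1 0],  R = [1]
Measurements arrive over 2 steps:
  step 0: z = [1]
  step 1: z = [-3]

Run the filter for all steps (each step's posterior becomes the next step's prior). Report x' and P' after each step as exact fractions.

step 0: x̄ = F·x = [0, 6]
step 0: P̄ = F·P·Fᵀ + Q = [2 0; 0 41]
step 0: y = z − H·x̄ = [1]
step 0: S = H·P̄·Hᵀ + R = [3]
step 0: K = P̄·Hᵀ·S⁻¹ = [-2/3; 0]
step 0: x' = x̄ + K·y = [-2/3, 6]
step 0: P' = (I − K·H)·P̄ = [2/3 0; 0 41]
step 1: x̄ = F·x = [0, -16]
step 1: P̄ = F·P·Fᵀ + Q = [2 0; 0 380]
step 1: y = z − H·x̄ = [-3]
step 1: S = H·P̄·Hᵀ + R = [3]
step 1: K = P̄·Hᵀ·S⁻¹ = [-2/3; 0]
step 1: x' = x̄ + K·y = [2, -16]
step 1: P' = (I − K·H)·P̄ = [2/3 0; 0 380]

step 0: x' = [-2/3, 6], P' = [2/3 0; 0 41]
step 1: x' = [2, -16], P' = [2/3 0; 0 380]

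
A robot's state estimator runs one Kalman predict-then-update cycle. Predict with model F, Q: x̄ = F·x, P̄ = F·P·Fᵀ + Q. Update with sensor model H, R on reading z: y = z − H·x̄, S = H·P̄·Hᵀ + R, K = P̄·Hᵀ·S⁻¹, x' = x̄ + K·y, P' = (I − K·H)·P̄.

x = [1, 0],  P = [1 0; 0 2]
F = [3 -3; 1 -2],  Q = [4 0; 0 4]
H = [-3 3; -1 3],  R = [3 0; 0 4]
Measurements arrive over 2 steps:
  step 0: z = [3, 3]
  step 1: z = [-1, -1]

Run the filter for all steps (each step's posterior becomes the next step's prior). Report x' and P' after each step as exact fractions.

step 0: x' = [6/91, 1], P' = [1931/1183 15/13; 15/13 1]
step 1: x' = [-513271/706847, -626418/706847], P' = [888880/706847 613944/706847; 613944/706847 553724/706847]

step 0: x̄ = F·x = [3, 1]
step 0: P̄ = F·P·Fᵀ + Q = [31 15; 15 13]
step 0: y = z − H·x̄ = [9, 3]
step 0: S = H·P̄·Hᵀ + R = [129 30; 30 62]
step 0: K = P̄·Hᵀ·S⁻¹ = [-566/1183 541/1183; -2/13 6/13]
step 0: x' = x̄ + K·y = [6/91, 1]
step 0: P' = (I − K·H)·P̄ = [1931/1183 15/13; 15/13 1]
step 1: x̄ = F·x = [-255/91, -176/91]
step 1: P̄ = F·P·Fᵀ + Q = [8188/1183 606/1183; 606/1183 5935/1183]
step 1: y = z − H·x̄ = [-328/91, 2]
step 1: S = H·P̄·Hᵀ + R = [119748/1183 777/13; 777/13 53]
step 1: K = P̄·Hᵀ·S⁻¹ = [-274936/706847 238238/706847; -60220/706847 261807/706847]
step 1: x' = x̄ + K·y = [-513271/706847, -626418/706847]
step 1: P' = (I − K·H)·P̄ = [888880/706847 613944/706847; 613944/706847 553724/706847]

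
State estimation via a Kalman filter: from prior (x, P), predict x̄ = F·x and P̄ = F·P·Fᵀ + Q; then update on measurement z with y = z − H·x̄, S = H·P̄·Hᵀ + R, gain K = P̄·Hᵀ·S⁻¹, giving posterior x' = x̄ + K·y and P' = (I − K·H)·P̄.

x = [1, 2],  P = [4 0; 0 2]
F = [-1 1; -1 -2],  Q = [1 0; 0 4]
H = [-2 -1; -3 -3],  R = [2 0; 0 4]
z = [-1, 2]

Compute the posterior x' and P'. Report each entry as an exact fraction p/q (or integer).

x̄ = F·x = [1, -5]
P̄ = F·P·Fᵀ + Q = [7 0; 0 16]
y = z − H·x̄ = [-4, -10]
S = H·P̄·Hᵀ + R = [46 90; 90 211]
K = P̄·Hᵀ·S⁻¹ = [-532/803 147/803; 472/803 -384/803]
x' = x̄ + K·y = [1461/803, -2063/803]
P' = (I − K·H)·P̄ = [1260/803 -1456/803; -1456/803 1968/803]

x' = [1461/803, -2063/803]
P' = [1260/803 -1456/803; -1456/803 1968/803]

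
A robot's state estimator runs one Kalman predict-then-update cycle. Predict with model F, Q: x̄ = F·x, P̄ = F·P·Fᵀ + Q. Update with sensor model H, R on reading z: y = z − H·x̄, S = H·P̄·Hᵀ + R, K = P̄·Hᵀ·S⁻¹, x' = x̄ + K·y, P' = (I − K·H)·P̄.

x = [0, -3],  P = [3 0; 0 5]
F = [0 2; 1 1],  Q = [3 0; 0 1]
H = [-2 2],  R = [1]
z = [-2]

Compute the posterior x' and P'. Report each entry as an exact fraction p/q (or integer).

x' = [-86/49, -131/49]
P' = [451/49 438/49; 438/49 437/49]

x̄ = F·x = [-6, -3]
P̄ = F·P·Fᵀ + Q = [23 10; 10 9]
y = z − H·x̄ = [-8]
S = H·P̄·Hᵀ + R = [49]
K = P̄·Hᵀ·S⁻¹ = [-26/49; -2/49]
x' = x̄ + K·y = [-86/49, -131/49]
P' = (I − K·H)·P̄ = [451/49 438/49; 438/49 437/49]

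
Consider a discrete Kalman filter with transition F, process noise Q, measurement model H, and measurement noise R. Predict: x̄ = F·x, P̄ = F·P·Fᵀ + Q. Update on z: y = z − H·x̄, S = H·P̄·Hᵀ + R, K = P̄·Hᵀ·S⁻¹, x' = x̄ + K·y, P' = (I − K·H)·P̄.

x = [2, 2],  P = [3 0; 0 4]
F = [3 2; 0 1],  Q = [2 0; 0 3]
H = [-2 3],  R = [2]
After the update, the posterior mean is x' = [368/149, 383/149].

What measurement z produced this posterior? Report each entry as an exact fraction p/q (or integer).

x̄ = F·x = [10, 2]
P̄ = F·P·Fᵀ + Q = [45 8; 8 7]
S = H·P̄·Hᵀ + R = [149]
K = P̄·Hᵀ·S⁻¹ = [-66/149; 5/149]
x' − x̄ = [-1122/149, 85/149] = K·y
y = (KᵀK)⁻¹·Kᵀ·(x' − x̄) = [17]
z = y + H·x̄ = [17] + [-14] = [3]

z = [3]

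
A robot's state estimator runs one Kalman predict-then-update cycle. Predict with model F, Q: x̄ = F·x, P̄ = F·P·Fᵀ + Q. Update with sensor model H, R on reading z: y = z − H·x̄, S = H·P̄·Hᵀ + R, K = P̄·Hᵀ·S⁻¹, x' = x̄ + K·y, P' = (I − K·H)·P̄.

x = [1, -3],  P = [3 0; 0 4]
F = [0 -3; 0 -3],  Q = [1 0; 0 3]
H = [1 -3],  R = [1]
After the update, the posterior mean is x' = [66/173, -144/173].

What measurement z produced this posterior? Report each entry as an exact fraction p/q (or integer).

x̄ = F·x = [9, 9]
P̄ = F·P·Fᵀ + Q = [37 36; 36 39]
S = H·P̄·Hᵀ + R = [173]
K = P̄·Hᵀ·S⁻¹ = [-71/173; -81/173]
x' − x̄ = [-1491/173, -1701/173] = K·y
y = (KᵀK)⁻¹·Kᵀ·(x' − x̄) = [21]
z = y + H·x̄ = [21] + [-18] = [3]

z = [3]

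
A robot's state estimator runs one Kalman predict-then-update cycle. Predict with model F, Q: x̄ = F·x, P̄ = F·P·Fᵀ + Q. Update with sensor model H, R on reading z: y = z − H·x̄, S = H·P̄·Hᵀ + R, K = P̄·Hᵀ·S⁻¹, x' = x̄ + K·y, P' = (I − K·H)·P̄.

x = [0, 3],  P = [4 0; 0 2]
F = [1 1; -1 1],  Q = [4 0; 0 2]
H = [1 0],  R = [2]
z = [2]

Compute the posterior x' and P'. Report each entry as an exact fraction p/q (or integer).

x̄ = F·x = [3, 3]
P̄ = F·P·Fᵀ + Q = [10 -2; -2 8]
y = z − H·x̄ = [-1]
S = H·P̄·Hᵀ + R = [12]
K = P̄·Hᵀ·S⁻¹ = [5/6; -1/6]
x' = x̄ + K·y = [13/6, 19/6]
P' = (I − K·H)·P̄ = [5/3 -1/3; -1/3 23/3]

x' = [13/6, 19/6]
P' = [5/3 -1/3; -1/3 23/3]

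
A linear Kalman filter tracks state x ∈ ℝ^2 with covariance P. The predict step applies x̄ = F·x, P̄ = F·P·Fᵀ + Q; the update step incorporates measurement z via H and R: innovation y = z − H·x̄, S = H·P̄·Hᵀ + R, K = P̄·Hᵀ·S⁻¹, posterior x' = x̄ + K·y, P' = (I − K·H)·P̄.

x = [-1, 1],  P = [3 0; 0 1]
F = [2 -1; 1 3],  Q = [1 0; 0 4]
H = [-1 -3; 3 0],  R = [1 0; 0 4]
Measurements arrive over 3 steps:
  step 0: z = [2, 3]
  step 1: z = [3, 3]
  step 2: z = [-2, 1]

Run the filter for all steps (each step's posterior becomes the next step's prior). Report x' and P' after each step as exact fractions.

step 0: x' = [14957/18249, -5553/6083], P' = [7796/18249 -856/6083; -856/6083 953/6083]
step 1: x' = [34591135/29178383, -40962160/29178383], P' = [11428796/29178383 -3749480/29178383; -3749480/29178383 4401155/29178383]
step 2: x' = [35618111803/44145969013, 14515989584/44145969013], P' = [17173828052/44145969013 -5635258920/44145969013; -5635258920/44145969013 6646483019/44145969013]

step 0: x̄ = F·x = [-3, 2]
step 0: P̄ = F·P·Fᵀ + Q = [14 3; 3 16]
step 0: y = z − H·x̄ = [5, 12]
step 0: S = H·P̄·Hᵀ + R = [177 -69; -69 130]
step 0: K = P̄·Hᵀ·S⁻¹ = [-92/18249 1949/6083; -2003/6083 -642/6083]
step 0: x' = x̄ + K·y = [14957/18249, -5553/6083]
step 0: P' = (I − K·H)·P̄ = [7796/18249 -856/6083; -856/6083 953/6083]
step 1: x̄ = F·x = [46573/18249, -35020/18249]
step 1: P̄ = F·P·Fᵀ + Q = [62564/18249 -5825/18249; -5825/18249 91115/18249]
step 1: y = z − H·x̄ = [-340/1659, -28324/6083]
step 1: S = H·P̄·Hᵀ + R = [78718/1659 -4099/553; -4099/553 212024/6083]
step 1: K = P̄·Hᵀ·S⁻¹ = [-180356/29178383 8571597/29178383; -9453985/29178383 -2812110/29178383]
step 1: x' = x̄ + K·y = [34591135/29178383, -40962160/29178383]
step 1: P' = (I − K·H)·P̄ = [11428796/29178383 -3749480/29178383; -3749480/29178383 4401155/29178383]
step 2: x̄ = F·x = [110144430/29178383, -88295345/29178383]
step 2: P̄ = F·P·Fᵀ + Q = [94292642/29178383 -9093273/29178383; -9093273/29178383 145255843/29178383]
step 2: y = z − H·x̄ = [-213098371/29178383, -301254907/29178383]
step 2: S = H·P̄·Hᵀ + R = [1376213974/29178383 -201038469/29178383; -201038469/29178383 965347310/29178383]
step 2: K = P̄·Hᵀ·S⁻¹ = [-268051292/44145969013 12880371039/44145969013; -14304190137/44145969013 -4226444190/44145969013]
step 2: x' = x̄ + K·y = [35618111803/44145969013, 14515989584/44145969013]
step 2: P' = (I − K·H)·P̄ = [17173828052/44145969013 -5635258920/44145969013; -5635258920/44145969013 6646483019/44145969013]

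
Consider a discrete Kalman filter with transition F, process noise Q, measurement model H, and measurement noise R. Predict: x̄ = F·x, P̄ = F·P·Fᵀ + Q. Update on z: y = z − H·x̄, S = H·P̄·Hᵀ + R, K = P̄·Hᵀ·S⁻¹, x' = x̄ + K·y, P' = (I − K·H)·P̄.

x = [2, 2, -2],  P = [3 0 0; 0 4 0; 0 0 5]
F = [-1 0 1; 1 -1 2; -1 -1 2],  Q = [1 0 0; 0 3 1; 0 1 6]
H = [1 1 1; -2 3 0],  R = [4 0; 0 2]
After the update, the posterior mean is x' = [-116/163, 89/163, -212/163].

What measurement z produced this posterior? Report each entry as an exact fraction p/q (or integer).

x̄ = F·x = [-4, -4, -8]
P̄ = F·P·Fᵀ + Q = [9 7 13; 7 30 22; 13 22 33]
S = H·P̄·Hᵀ + R = [160 119; 119 224]
K = P̄·Hᵀ·S⁻¹ = [877/3097 -2971/21679; 596/3097 5139/21679; 1496/3097 -1692/21679]
x' − x̄ = [536/163, 741/163, 1092/163] = K·y
y = (KᵀK)⁻¹·Kᵀ·(x' − x̄) = [15, 7]
z = y + H·x̄ = [15, 7] + [-16, -4] = [-1, 3]

z = [-1, 3]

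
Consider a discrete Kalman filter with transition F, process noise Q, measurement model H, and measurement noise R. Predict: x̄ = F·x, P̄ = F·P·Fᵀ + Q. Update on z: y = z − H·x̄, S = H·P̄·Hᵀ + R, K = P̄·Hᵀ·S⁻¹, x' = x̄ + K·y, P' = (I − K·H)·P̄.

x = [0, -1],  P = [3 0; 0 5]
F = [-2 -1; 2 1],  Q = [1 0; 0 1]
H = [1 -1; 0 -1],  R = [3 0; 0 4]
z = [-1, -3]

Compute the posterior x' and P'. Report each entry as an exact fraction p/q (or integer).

x̄ = F·x = [1, -1]
P̄ = F·P·Fᵀ + Q = [18 -17; -17 18]
y = z − H·x̄ = [-3, -4]
S = H·P̄·Hᵀ + R = [73 35; 35 22]
K = P̄·Hᵀ·S⁻¹ = [175/381 16/381; -140/381 -89/381]
x' = x̄ + K·y = [-208/381, 395/381]
P' = (I − K·H)·P̄ = [461/381 -64/381; -64/381 356/381]

x' = [-208/381, 395/381]
P' = [461/381 -64/381; -64/381 356/381]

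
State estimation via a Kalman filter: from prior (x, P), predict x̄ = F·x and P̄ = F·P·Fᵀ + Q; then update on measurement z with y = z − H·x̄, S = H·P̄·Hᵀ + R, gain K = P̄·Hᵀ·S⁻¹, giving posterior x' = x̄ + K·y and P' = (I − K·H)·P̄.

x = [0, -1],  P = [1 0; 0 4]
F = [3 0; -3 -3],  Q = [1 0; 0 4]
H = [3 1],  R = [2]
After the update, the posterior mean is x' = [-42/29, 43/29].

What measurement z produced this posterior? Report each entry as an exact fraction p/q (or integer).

z = [-3]

x̄ = F·x = [0, 3]
P̄ = F·P·Fᵀ + Q = [10 -9; -9 49]
S = H·P̄·Hᵀ + R = [87]
K = P̄·Hᵀ·S⁻¹ = [7/29; 22/87]
x' − x̄ = [-42/29, -44/29] = K·y
y = (KᵀK)⁻¹·Kᵀ·(x' − x̄) = [-6]
z = y + H·x̄ = [-6] + [3] = [-3]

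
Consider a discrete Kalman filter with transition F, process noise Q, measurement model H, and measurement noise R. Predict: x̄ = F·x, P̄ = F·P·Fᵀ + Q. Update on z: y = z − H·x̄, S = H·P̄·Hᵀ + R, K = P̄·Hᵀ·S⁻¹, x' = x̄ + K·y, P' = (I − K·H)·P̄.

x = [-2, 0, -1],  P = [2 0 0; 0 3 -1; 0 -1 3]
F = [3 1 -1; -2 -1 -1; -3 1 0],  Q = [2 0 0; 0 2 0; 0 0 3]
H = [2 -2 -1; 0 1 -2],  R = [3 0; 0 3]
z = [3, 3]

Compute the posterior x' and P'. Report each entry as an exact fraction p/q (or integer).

x̄ = F·x = [-5, 5, 6]
P̄ = F·P·Fᵀ + Q = [28 -12 -14; -12 14 10; -14 10 24]
y = z − H·x̄ = [29, 10]
S = H·P̄·Hᵀ + R = [387 82; 82 73]
K = P̄·Hᵀ·S⁻¹ = [5550/21527 -1516/21527; -4034/21527 2762/21527; -2140/21527 -8802/21527]
x' = x̄ + K·y = [38155/21527, 18269/21527, -20918/21527]
P' = (I − K·H)·P̄ = [105312/21527 76680/21527 40614/21527; 76680/21527 67842/21527 29778/21527; 40614/21527 29778/21527 28092/21527]

x' = [38155/21527, 18269/21527, -20918/21527]
P' = [105312/21527 76680/21527 40614/21527; 76680/21527 67842/21527 29778/21527; 40614/21527 29778/21527 28092/21527]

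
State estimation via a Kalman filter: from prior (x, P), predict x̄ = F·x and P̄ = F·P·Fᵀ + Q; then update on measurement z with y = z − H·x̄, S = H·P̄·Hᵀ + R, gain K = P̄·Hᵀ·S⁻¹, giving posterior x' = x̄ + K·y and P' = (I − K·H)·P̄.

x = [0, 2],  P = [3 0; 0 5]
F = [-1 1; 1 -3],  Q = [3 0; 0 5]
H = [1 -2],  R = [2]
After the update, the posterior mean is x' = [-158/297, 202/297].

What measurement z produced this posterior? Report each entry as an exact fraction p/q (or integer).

x̄ = F·x = [2, -6]
P̄ = F·P·Fᵀ + Q = [11 -18; -18 53]
S = H·P̄·Hᵀ + R = [297]
K = P̄·Hᵀ·S⁻¹ = [47/297; -124/297]
x' − x̄ = [-752/297, 1984/297] = K·y
y = (KᵀK)⁻¹·Kᵀ·(x' − x̄) = [-16]
z = y + H·x̄ = [-16] + [14] = [-2]

z = [-2]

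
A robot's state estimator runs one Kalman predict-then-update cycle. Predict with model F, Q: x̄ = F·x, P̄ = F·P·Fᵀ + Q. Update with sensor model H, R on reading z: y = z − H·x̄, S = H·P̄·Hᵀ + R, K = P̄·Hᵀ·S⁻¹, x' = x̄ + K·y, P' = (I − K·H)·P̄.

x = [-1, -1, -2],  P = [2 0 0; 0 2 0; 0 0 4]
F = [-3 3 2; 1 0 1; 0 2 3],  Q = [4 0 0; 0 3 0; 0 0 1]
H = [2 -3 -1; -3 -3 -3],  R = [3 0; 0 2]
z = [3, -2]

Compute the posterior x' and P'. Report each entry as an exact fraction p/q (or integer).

x' = [283177/240080, -49107/480160, -41101/96032]
P' = [64983/120040 100947/240080 -41715/48016; 100947/240080 403423/480160 -118335/96032; -41715/48016 -118335/96032 211419/96032]

x̄ = F·x = [-4, -3, -8]
P̄ = F·P·Fᵀ + Q = [56 2 36; 2 9 12; 36 12 45]
y = z − H·x̄ = [-6, -47]
S = H·P̄·Hᵀ + R = [257 -78; -78 1892]
K = P̄·Hᵀ·S⁻¹ = [27611/120040 -33507/240080; -35801/240080 -20463/480160; -3879/48016 -14481/96032]
x' = x̄ + K·y = [283177/240080, -49107/480160, -41101/96032]
P' = (I − K·H)·P̄ = [64983/120040 100947/240080 -41715/48016; 100947/240080 403423/480160 -118335/96032; -41715/48016 -118335/96032 211419/96032]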